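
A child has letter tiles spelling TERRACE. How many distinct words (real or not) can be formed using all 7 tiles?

Letter multiplicities in TERRACE: A×1, C×1, E×2, R×2, T×1.
Dividing 7! = 5040 by 2!·2! = 4 for the repeated letters gives 1260.

1260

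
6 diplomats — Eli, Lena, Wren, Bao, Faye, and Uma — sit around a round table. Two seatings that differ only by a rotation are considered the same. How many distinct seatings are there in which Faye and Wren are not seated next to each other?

Without the restriction there are (5)! = 120 seatings.
Those with Faye next to Wren: fuse the pair into one unit and seat 5 units around a circle — 2·(4)! = 48.
Subtracting, 120 − 48 = 72.

72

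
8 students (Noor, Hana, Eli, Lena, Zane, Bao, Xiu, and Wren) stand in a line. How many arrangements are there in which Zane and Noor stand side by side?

10080

Glue Zane and Noor into one block (2 internal orders), leaving 7 units to arrange in a row.
That gives 2 × 7! = 2 × 5040 = 10080.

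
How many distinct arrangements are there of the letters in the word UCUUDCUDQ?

Letter multiplicities in UCUUDCUDQ: C×2, D×2, Q×1, U×4.
So there are 9! / (4!·2!·2!) = 3780 distinguishable arrangements.

3780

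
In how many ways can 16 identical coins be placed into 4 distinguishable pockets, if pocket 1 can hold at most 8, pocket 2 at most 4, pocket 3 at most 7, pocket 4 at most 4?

Ignoring the caps, the number of non-negative solutions to x_1+…+x_4 = 16 is C(19,3) = 969.
Subtract solutions that violate a single cap (substitute x_i' = x_i − (cap_i+1)): x_1 ≥ 9 gives C(10,3) = 120; x_2 ≥ 5 gives C(14,3) = 364; x_3 ≥ 8 gives C(11,3) = 165; x_4 ≥ 5 gives C(14,3) = 364. Together 1013.
Add back pairs where two caps are both exceeded: 10 + 0 + 10 + 20 + 84 + 20 = 144.
By inclusion–exclusion the count is 969 − 1013 + 144 = 100.

100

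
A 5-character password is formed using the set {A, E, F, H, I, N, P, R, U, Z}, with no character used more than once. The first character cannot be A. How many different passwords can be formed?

The first character has 10−1 = 9 choices (anything except A).
The remaining 4 characters are filled from the other 9 symbols without repetition: 9 × 8 × 7 × 6 = 3024.
Total: 9 × 3024 = 27216.

27216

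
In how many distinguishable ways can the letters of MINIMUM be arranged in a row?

420

Letter multiplicities in MINIMUM: I×2, M×3, N×1, U×1.
The number of distinct arrangements is 7!/(3!·2!) = 5040/12 = 420.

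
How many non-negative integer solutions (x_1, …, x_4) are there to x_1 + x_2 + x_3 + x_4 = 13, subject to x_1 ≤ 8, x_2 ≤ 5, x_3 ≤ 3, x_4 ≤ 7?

Ignoring the caps, the number of non-negative solutions to x_1+…+x_4 = 13 is C(16,3) = 560.
Subtract solutions that violate a single cap (substitute x_i' = x_i − (cap_i+1)): x_1 ≥ 9 gives C(7,3) = 35; x_2 ≥ 6 gives C(10,3) = 120; x_3 ≥ 4 gives C(12,3) = 220; x_4 ≥ 8 gives C(8,3) = 56. Together 431.
Add back pairs where two caps are both exceeded: 0 + 1 + 0 + 20 + 0 + 4 = 25.
By inclusion–exclusion the count is 560 − 431 + 25 = 154.

154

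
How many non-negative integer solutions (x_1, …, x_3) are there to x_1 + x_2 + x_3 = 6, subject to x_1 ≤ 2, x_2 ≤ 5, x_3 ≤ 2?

Ignoring the caps, the number of non-negative solutions to x_1+…+x_3 = 6 is C(8,2) = 28.
Subtract solutions that violate a single cap (substitute x_i' = x_i − (cap_i+1)): x_1 ≥ 3 gives C(5,2) = 10; x_2 ≥ 6 gives C(2,2) = 1; x_3 ≥ 3 gives C(5,2) = 10. Together 21.
Add back pairs where two caps are both exceeded: 0 + 1 + 0 = 1.
By inclusion–exclusion the count is 28 − 21 + 1 = 8.

8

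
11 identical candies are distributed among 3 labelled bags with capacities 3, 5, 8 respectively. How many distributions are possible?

18

Ignoring the caps, the number of non-negative solutions to x_1+…+x_3 = 11 is C(13,2) = 78.
Subtract solutions that violate a single cap (substitute x_i' = x_i − (cap_i+1)): x_1 ≥ 4 gives C(9,2) = 36; x_2 ≥ 6 gives C(7,2) = 21; x_3 ≥ 9 gives C(4,2) = 6. Together 63.
Add back pairs where two caps are both exceeded: 3 + 0 + 0 = 3.
By inclusion–exclusion the count is 78 − 63 + 3 = 18.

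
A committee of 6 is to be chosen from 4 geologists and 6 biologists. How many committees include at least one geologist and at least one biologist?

209

Total 6-person selections from all 10: C(10,6) = 210.
Selections missing a whole group: no geologists → C(6,6) = 1; no biologists → C(4,6) = 0.
Both groups omitted at once is impossible, so 210 − 1 = 209.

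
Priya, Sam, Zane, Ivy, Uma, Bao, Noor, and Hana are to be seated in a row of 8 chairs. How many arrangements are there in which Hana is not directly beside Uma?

30240

Of the 8! = 40320 arrangements, those with Hana and Uma adjacent number 2 × 7! = 10080 (treat the pair as a block with 2 internal orders).
So 40320 − 10080 = 30240 arrangements keep them apart.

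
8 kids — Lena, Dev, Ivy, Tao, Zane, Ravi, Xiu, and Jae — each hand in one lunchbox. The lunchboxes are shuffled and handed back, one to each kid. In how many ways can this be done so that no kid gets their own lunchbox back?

Let Aᵢ be the assignments in which kid i gets their own lunchbox. We want the size of the complement of A₁∪…∪A_8.
By inclusion–exclusion this is Σ_{j=0}^{8} (−1)^j C(8,j)·(8−j)!.
Computing: 40320 − 40320 + 20160 − 6720 + 1680 − 336 + 56 − 8 + 1 = 14833.

14833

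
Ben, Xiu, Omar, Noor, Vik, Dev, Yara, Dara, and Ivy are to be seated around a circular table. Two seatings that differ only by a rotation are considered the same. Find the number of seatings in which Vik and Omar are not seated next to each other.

Without the restriction there are (8)! = 40320 seatings.
Seatings with Vik beside Omar: treat them as a block with 2 internal orders, giving 2 × (7)! = 10080.
Subtracting, 40320 − 10080 = 30240.

30240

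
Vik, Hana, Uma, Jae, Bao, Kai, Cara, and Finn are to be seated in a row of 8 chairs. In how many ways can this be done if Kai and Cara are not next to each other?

30240

Of the 8! = 40320 arrangements, those with Kai and Cara adjacent number 2 × 7! = 10080 (treat the pair as a block with 2 internal orders).
So 40320 − 10080 = 30240 arrangements keep them apart.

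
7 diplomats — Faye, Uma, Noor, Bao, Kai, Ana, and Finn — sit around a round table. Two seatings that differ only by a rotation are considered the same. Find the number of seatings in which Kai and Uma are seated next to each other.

Glue Kai and Uma into a block (2 internal orders). Seating 6 units around a circle gives (5)! arrangements.
So 2 × (5)! = 2 × 120 = 240.

240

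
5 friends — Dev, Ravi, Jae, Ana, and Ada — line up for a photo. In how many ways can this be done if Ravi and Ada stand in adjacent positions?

48

Glue Ravi and Ada into one block (2 internal orders), leaving 4 units to arrange in a row.
So the count is 2·(4)! = 48.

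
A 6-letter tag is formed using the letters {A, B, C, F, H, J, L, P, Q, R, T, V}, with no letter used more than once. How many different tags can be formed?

Choose and order 6 of the 12 symbols: the first letter has 12 options, the next 11, and so on down to 7.
12 × 11 × 10 × 9 × 8 × 7 = 665280.

665280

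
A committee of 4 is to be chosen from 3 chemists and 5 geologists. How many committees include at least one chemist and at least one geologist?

65

Total 4-person selections from all 8: C(8,4) = 70.
Selections missing a whole group: no chemists → C(5,4) = 5; no geologists → C(3,4) = 0.
Both groups omitted at once is impossible, so 70 − 5 = 65.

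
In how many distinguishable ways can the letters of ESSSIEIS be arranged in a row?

Letter multiplicities in ESSSIEIS: E×2, I×2, S×4.
Dividing 8! = 40320 by 4!·2!·2! = 96 for the repeated letters gives 420.

420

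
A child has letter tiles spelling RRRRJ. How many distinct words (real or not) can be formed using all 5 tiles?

RRRRJ has 5 letters with R appearing 4 times.
Dividing 5! = 120 by 4! = 24 for the repeated letters gives 5.

5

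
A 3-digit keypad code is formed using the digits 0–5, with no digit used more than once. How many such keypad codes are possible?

Choose and order 3 of the 6 symbols: the first digit has 6 options, the next 5, then 4.
That product is 6 × 5 × 4 = 120.

120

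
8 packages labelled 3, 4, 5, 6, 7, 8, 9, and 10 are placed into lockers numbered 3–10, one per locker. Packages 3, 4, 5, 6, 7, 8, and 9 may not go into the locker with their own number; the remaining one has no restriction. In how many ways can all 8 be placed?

16687

Let Aᵢ (for 3 ≤ i ≤ 9) be the placements that put package i in its forbidden locker. Any j of these fix j positions, leaving (8−j)! ways to fill the rest, and there are C(7,j) ways to pick which j.
By inclusion–exclusion, the number of valid placements is Σ_{j=0}^{7} (−1)^j C(7,j)·(8−j)!.
Computing: 40320 − 35280 + 15120 − 4200 + 840 − 126 + 14 − 1 = 16687.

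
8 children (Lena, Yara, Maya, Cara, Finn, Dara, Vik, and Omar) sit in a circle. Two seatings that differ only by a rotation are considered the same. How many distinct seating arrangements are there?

Seat Lena anywhere (absorbing the rotational symmetry), then permute the other 7: (7)! = 5040.

5040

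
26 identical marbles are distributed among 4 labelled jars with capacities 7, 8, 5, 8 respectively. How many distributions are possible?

10

By stars and bars, unrestricted non-negative solutions to x_1+…+x_4 = 26 number C(26+3,3) = 3654.
Subtract solutions that violate a single cap (substitute x_i' = x_i − (cap_i+1)): x_1 ≥ 8 gives C(21,3) = 1330; x_2 ≥ 9 gives C(20,3) = 1140; x_3 ≥ 6 gives C(23,3) = 1771; x_4 ≥ 9 gives C(20,3) = 1140. Together 5381.
Add back pairs where two caps are both exceeded: 220 + 455 + 220 + 364 + 165 + 364 = 1788.
Subtract triples: 20 + 1 + 20 + 10 = 51.
By inclusion–exclusion the count is 3654 − 5381 + 1788 − 51 = 10.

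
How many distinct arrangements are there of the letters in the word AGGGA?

10

Letter multiplicities in AGGGA: A×2, G×3.
Dividing 5! = 120 by 3!·2! = 12 for the repeated letters gives 10.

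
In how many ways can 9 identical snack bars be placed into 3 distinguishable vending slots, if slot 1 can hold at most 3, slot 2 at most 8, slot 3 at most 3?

By stars and bars, unrestricted non-negative solutions to x_1+…+x_3 = 9 number C(9+2,2) = 55.
Subtract solutions that violate a single cap (substitute x_i' = x_i − (cap_i+1)): x_1 ≥ 4 gives C(7,2) = 21; x_2 ≥ 9 gives C(2,2) = 1; x_3 ≥ 4 gives C(7,2) = 21. Together 43.
Add back pairs where two caps are both exceeded: 0 + 3 + 0 = 3.
By inclusion–exclusion the count is 55 − 43 + 3 = 15.

15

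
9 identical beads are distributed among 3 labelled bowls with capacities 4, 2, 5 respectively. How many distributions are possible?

6

Without the upper bounds there are C(11,2) = 55 ways to split 9 among 3 bowls.
Subtract solutions that violate a single cap (substitute x_i' = x_i − (cap_i+1)): x_1 ≥ 5 gives C(6,2) = 15; x_2 ≥ 3 gives C(8,2) = 28; x_3 ≥ 6 gives C(5,2) = 10. Together 53.
Add back pairs where two caps are both exceeded: 3 + 0 + 1 = 4.
By inclusion–exclusion the count is 55 − 53 + 4 = 6.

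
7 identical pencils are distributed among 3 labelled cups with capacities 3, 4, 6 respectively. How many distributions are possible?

Without the upper bounds there are C(9,2) = 36 ways to split 7 among 3 cups.
Subtract solutions that violate a single cap (substitute x_i' = x_i − (cap_i+1)): x_1 ≥ 4 gives C(5,2) = 10; x_2 ≥ 5 gives C(4,2) = 6; x_3 ≥ 7 gives C(2,2) = 1. Together 17.
No two caps can be exceeded simultaneously, so the pair terms are all 0.
By inclusion–exclusion the count is 36 − 17 + 0 = 19.

19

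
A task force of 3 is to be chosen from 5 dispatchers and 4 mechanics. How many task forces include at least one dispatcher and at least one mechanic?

With no constraint there are C(9,3) = 84 possible selections.
Selections missing a whole group: no dispatchers → C(4,3) = 4; no mechanics → C(5,3) = 10.
Both groups omitted at once is impossible, so 84 − 14 = 70.

70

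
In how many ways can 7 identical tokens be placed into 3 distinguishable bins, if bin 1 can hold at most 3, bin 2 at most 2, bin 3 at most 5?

9

By stars and bars, unrestricted non-negative solutions to x_1+…+x_3 = 7 number C(7+2,2) = 36.
Subtract solutions that violate a single cap (substitute x_i' = x_i − (cap_i+1)): x_1 ≥ 4 gives C(5,2) = 10; x_2 ≥ 3 gives C(6,2) = 15; x_3 ≥ 6 gives C(3,2) = 3. Together 28.
Add back pairs where two caps are both exceeded: 1 + 0 + 0 = 1.
By inclusion–exclusion the count is 36 − 28 + 1 = 9.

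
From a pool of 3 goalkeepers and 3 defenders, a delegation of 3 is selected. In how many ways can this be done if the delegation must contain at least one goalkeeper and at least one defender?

With no constraint there are C(6,3) = 20 possible selections.
Subtract selections that omit an entire group: no goalkeepers → C(3,3) = 1; no defenders → C(3,3) = 1.
Both groups omitted at once is impossible, so 20 − 2 = 18.

18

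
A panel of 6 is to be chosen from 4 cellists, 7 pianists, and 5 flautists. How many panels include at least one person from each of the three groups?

6545

Total 6-person selections from all 16: C(16,6) = 8008.
Selections missing a whole group: no cellists → C(12,6) = 924; no pianists → C(9,6) = 84; no flautists → C(11,6) = 462.
Add back selections omitting two groups (i.e. drawn from a single group): C(4,6) + C(7,6) + C(5,6) = 7.
By inclusion–exclusion: 8008 − 1470 + 7 = 6545.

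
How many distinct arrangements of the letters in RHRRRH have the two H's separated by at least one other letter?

10

There are 6!/(4!·2!) = 15 arrangements of RHRRRH in total.
If the two H's are adjacent, glue them into one block, leaving 5 items to arrange: (5)!/(4!) = 5 ways.
Subtracting, 15 − 5 = 10 arrangements keep the H's apart.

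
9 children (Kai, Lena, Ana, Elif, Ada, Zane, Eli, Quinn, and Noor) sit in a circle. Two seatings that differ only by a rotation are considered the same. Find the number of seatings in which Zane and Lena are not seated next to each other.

30240

All circular seatings of 9 people number (8)! = 40320.
Seatings with Zane beside Lena: treat them as a block with 2 internal orders, giving 2 × (7)! = 10080.
Subtracting, 40320 − 10080 = 30240.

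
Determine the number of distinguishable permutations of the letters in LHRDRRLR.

840

LHRDRRLR has 8 letters with L appearing twice and R appearing 4 times.
So there are 8! / (4!·2!) = 840 distinguishable arrangements.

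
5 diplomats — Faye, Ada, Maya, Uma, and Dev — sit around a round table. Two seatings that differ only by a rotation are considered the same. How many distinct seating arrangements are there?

24

Seat Faye anywhere (absorbing the rotational symmetry), then permute the other 4: (4)! = 24.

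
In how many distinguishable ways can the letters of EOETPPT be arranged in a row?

630

EOETPPT has 7 letters with E appearing twice, P appearing twice, and T appearing twice.
The number of distinct arrangements is 7!/(2!·2!·2!) = 5040/8 = 630.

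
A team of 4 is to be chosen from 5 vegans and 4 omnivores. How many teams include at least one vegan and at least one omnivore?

120

With no constraint there are C(9,4) = 126 possible selections.
Subtract selections that omit an entire group: no vegans → C(4,4) = 1; no omnivores → C(5,4) = 5.
Both groups omitted at once is impossible, so 126 − 6 = 120.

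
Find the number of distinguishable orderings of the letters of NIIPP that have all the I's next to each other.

Treat the 2 copies of I as a single block. The multiset to arrange is then {II, N, P, P}, 4 items in all.
That gives (4)!/(2!) = 12 arrangements.

12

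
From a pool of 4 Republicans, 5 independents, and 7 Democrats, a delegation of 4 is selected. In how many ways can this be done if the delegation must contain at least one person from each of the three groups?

Unrestricted: C(16,4) = 1820 ways to pick any 4 of the 16.
Selections missing a whole group: no Republicans → C(12,4) = 495; no independents → C(11,4) = 330; no Democrats → C(9,4) = 126.
Add back selections omitting two groups (i.e. drawn from a single group): C(4,4) + C(5,4) + C(7,4) = 41.
By inclusion–exclusion: 1820 − 951 + 41 = 910.

910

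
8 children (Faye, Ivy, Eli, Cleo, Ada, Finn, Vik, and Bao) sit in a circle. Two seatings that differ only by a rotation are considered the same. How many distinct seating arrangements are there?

Around a circle, 8 distinct people have 8!/8 = (7)! = 5040 rotationally distinct seatings.

5040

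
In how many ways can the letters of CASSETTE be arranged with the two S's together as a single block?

1260

Treat the 2 copies of S as a single block. The multiset to arrange is then {SS, A, C, E, E, T, T}, 7 items in all.
That gives (7)!/(2!·2!) = 1260 arrangements.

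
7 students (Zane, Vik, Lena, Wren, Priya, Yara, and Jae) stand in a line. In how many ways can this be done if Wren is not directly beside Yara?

Of the 7! = 5040 arrangements, those with Wren and Yara adjacent number 2 × 6! = 1440 (treat the pair as a block with 2 internal orders).
Complementary counting: 5040 − 1440 = 3600.

3600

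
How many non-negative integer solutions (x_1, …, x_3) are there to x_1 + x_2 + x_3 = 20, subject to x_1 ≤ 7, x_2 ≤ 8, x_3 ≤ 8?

By stars and bars, unrestricted non-negative solutions to x_1+…+x_3 = 20 number C(20+2,2) = 231.
Subtract solutions that violate a single cap (substitute x_i' = x_i − (cap_i+1)): x_1 ≥ 8 gives C(14,2) = 91; x_2 ≥ 9 gives C(13,2) = 78; x_3 ≥ 9 gives C(13,2) = 78. Together 247.
Add back pairs where two caps are both exceeded: 10 + 10 + 6 = 26.
By inclusion–exclusion the count is 231 − 247 + 26 = 10.

10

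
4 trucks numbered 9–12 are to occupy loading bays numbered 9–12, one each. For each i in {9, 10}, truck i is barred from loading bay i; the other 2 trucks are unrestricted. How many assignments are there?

14

Let Aᵢ (for i ∈ {9, 10}) be the placements that put truck i in its forbidden loading bay. Any j of these fix j positions, leaving (4−j)! ways to fill the rest, and there are C(2,j) ways to pick which j.
By inclusion–exclusion, the number of valid placements is Σ_{j=0}^{2} (−1)^j C(2,j)·(4−j)!.
Computing: 24 − 12 + 2 = 14.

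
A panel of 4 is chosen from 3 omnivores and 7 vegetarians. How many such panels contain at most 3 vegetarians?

Split by how many vegetarians are chosen (0 through 3).
Sum: C(7,0)·C(3,4) + C(7,1)·C(3,3) + C(7,2)·C(3,2) + C(7,3)·C(3,1) = 0 + 7 + 63 + 105 = 175.

175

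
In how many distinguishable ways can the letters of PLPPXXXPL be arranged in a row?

1260

Letter multiplicities in PLPPXXXPL: L×2, P×4, X×3.
Dividing 9! = 362880 by 4!·3!·2! = 288 for the repeated letters gives 1260.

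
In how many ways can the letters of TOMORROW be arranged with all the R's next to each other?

Treat the 2 copies of R as a single block. The multiset to arrange is then {RR, M, O, O, O, T, W}, 7 items in all.
That gives (7)!/(3!) = 840 arrangements.

840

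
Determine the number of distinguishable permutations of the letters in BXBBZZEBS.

7560

The 9 letters of BXBBZZEBS have repeats: B appearing 4 times and Z appearing twice.
So there are 9! / (4!·2!) = 7560 distinguishable arrangements.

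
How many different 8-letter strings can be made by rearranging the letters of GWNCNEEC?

5040

The 8 letters of GWNCNEEC have repeats: C appearing twice, E appearing twice, and N appearing twice.
Dividing 8! = 40320 by 2!·2!·2! = 8 for the repeated letters gives 5040.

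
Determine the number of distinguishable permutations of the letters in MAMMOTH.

Letter multiplicities in MAMMOTH: A×1, H×1, M×3, O×1, T×1.
So there are 7! / (3!) = 840 distinguishable arrangements.

840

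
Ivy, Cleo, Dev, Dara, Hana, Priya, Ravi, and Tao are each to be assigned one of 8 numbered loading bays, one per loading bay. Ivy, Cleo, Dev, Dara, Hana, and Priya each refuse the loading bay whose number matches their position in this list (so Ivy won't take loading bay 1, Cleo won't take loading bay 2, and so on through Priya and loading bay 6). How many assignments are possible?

Let Aᵢ (for 1 ≤ i ≤ 6) be the placements that put person i in their forbidden loading bay. Any j of these fix j positions, leaving (8−j)! ways to fill the rest, and there are C(6,j) ways to pick which j.
By inclusion–exclusion, the number of valid placements is Σ_{j=0}^{6} (−1)^j C(6,j)·(8−j)!.
Computing: 40320 − 30240 + 10800 − 2400 + 360 − 36 + 2 = 18806.

18806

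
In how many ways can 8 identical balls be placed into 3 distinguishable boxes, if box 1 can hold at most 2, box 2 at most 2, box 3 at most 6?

6

Ignoring the caps, the number of non-negative solutions to x_1+…+x_3 = 8 is C(10,2) = 45.
Subtract solutions that violate a single cap (substitute x_i' = x_i − (cap_i+1)): x_1 ≥ 3 gives C(7,2) = 21; x_2 ≥ 3 gives C(7,2) = 21; x_3 ≥ 7 gives C(3,2) = 3. Together 45.
Add back pairs where two caps are both exceeded: 6 + 0 + 0 = 6.
By inclusion–exclusion the count is 45 − 45 + 6 = 6.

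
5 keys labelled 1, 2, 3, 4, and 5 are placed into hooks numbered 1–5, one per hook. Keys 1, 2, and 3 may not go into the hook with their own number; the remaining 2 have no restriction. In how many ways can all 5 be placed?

Let Aᵢ (for i ∈ {1, 2, 3}) be the placements that put key i in its forbidden hook. Any j of these fix j positions, leaving (5−j)! ways to fill the rest, and there are C(3,j) ways to pick which j.
By inclusion–exclusion, the number of valid placements is Σ_{j=0}^{3} (−1)^j C(3,j)·(5−j)!.
Computing: 120 − 72 + 18 − 2 = 64.

64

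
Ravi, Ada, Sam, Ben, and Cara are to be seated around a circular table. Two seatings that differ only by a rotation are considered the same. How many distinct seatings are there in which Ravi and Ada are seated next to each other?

Treat {Ravi, Ada} as one unit (2 internal orders) and seat the resulting 4 units around the table: (3)! circular arrangements.
So 2 × (3)! = 2 × 6 = 12.

12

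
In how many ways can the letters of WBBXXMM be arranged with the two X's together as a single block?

Treat the 2 copies of X as a single block. The multiset to arrange is then {XX, B, B, M, M, W}, 6 items in all.
That gives (6)!/(2!·2!) = 180 arrangements.

180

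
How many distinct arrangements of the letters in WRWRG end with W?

12

With the last slot taken by W, it remains to arrange the other 4 letters (RWRG).
Those 4 letters have R appearing twice, giving (4)!/(2!) = 12.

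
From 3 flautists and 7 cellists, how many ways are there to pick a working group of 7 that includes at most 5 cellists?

98

Split by how many cellists are chosen (0 through 5).
Sum: C(7,0)·C(3,7) + C(7,1)·C(3,6) + C(7,2)·C(3,5) + C(7,3)·C(3,4) + C(7,4)·C(3,3) + C(7,5)·C(3,2) = 0 + 0 + 0 + 0 + 35 + 63 = 98.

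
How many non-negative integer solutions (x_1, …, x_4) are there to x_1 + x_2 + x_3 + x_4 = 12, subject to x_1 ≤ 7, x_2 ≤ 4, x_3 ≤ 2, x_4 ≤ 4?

44

Without the upper bounds there are C(15,3) = 455 ways to split 12 among 4 variables.
Subtract solutions that violate a single cap (substitute x_i' = x_i − (cap_i+1)): x_1 ≥ 8 gives C(7,3) = 35; x_2 ≥ 5 gives C(10,3) = 120; x_3 ≥ 3 gives C(12,3) = 220; x_4 ≥ 5 gives C(10,3) = 120. Together 495.
Add back pairs where two caps are both exceeded: 0 + 4 + 0 + 35 + 10 + 35 = 84.
By inclusion–exclusion the count is 455 − 495 + 84 = 44.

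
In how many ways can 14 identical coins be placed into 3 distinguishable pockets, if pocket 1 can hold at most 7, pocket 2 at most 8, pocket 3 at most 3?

Ignoring the caps, the number of non-negative solutions to x_1+…+x_3 = 14 is C(16,2) = 120.
Subtract solutions that violate a single cap (substitute x_i' = x_i − (cap_i+1)): x_1 ≥ 8 gives C(8,2) = 28; x_2 ≥ 9 gives C(7,2) = 21; x_3 ≥ 4 gives C(12,2) = 66. Together 115.
Add back pairs where two caps are both exceeded: 0 + 6 + 3 = 9.
By inclusion–exclusion the count is 120 − 115 + 9 = 14.

14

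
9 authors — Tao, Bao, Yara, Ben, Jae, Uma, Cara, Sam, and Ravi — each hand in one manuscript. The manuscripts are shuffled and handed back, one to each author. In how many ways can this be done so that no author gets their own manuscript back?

133496

Let Aᵢ be the assignments in which author i gets their own manuscript. We want the size of the complement of A₁∪…∪A_9.
By inclusion–exclusion this is Σ_{j=0}^{9} (−1)^j C(9,j)·(9−j)!.
Computing: 362880 − 362880 + 181440 − 60480 + 15120 − 3024 + 504 − 72 + 9 − 1 = 133496.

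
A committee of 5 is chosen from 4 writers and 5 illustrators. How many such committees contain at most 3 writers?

Split by how many writers are chosen (0 through 3).
Sum: C(4,0)·C(5,5) + C(4,1)·C(5,4) + C(4,2)·C(5,3) + C(4,3)·C(5,2) = 1 + 20 + 60 + 40 = 121.

121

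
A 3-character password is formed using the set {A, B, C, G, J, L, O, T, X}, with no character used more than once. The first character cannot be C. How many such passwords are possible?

The first character has 9−1 = 8 choices (anything except C).
The remaining 2 characters are filled from the other 8 symbols without repetition: 8 × 7 = 56.
Total: 8 × 56 = 448.

448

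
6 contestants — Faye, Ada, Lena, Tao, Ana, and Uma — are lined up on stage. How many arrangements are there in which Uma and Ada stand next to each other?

Treat {Uma, Ada} as a single unit. There are 5 units to order, and the pair itself can be ordered 2 ways.
That gives 2 × 5! = 2 × 120 = 240.

240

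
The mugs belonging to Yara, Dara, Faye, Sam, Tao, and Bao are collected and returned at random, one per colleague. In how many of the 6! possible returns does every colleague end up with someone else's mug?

Count assignments avoiding every fixed point. For any j of the 6 colleagues fixed to their own mug, the other 6−j can be arranged in (6−j)! ways.
By inclusion–exclusion this is Σ_{j=0}^{6} (−1)^j C(6,j)·(6−j)!.
Computing: 720 − 720 + 360 − 120 + 30 − 6 + 1 = 265.

265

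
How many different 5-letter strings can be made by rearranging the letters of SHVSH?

30

The 5 letters of SHVSH have repeats: H appearing twice and S appearing twice.
Dividing 5! = 120 by 2!·2! = 4 for the repeated letters gives 30.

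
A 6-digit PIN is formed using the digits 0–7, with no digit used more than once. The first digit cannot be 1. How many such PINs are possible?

The first digit has 8−1 = 7 choices (anything except 1).
The remaining 5 digits are filled from the other 7 symbols without repetition: 7 × 6 × 5 × 4 × 3 = 2520.
Total: 7 × 2520 = 17640.

17640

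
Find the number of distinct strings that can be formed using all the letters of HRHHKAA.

420

HRHHKAA has 7 letters with A appearing twice and H appearing 3 times.
Dividing 7! = 5040 by 3!·2! = 12 for the repeated letters gives 420.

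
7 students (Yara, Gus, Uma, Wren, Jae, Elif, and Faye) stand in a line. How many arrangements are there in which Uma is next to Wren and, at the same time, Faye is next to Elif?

480

Treat {Uma,Wren} as one block (2 orders) and {Faye,Elif} as another (2 orders).
That leaves 5 units to arrange: 2 × 2 × 5! = 4 × 120 = 480.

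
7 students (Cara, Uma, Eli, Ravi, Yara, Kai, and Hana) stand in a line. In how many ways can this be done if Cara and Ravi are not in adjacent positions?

There are 7! = 5040 arrangements in all. If Cara and Ravi are adjacent, merging them into one block gives 2·(6)! = 1440 arrangements.
So 5040 − 1440 = 3600 arrangements keep them apart.

3600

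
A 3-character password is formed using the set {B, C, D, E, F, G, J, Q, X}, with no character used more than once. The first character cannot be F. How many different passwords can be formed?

The first character has 9−1 = 8 choices (anything except F).
The remaining 2 characters are filled from the other 8 symbols without repetition: 8 × 7 = 56.
Total: 8 × 56 = 448.

448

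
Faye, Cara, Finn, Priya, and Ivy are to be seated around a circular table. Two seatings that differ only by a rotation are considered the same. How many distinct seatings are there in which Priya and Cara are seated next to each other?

12

Glue Priya and Cara into a block (2 internal orders). Seating 4 units around a circle gives (3)! arrangements.
So 2 × (3)! = 2 × 6 = 12.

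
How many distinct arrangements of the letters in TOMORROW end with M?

420

With the last slot taken by M, it remains to arrange the other 7 letters (TOORROW).
Those 7 letters have O appearing 3 times and R appearing twice, giving (7)!/(3!·2!) = 420.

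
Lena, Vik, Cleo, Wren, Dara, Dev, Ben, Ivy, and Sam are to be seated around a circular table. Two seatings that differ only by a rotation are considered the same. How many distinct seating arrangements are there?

Fix one person's seat to break rotational symmetry; the remaining 8 people can be arranged in (8)! = 40320 ways.

40320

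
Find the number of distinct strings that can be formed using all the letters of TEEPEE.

TEEPEE has 6 letters with E appearing 4 times.
The number of distinct arrangements is 6!/(4!) = 720/24 = 30.

30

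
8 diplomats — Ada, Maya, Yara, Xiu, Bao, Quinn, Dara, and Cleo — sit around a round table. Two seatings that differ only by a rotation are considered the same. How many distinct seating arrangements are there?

Seat Ada anywhere (absorbing the rotational symmetry), then permute the other 7: (7)! = 5040.

5040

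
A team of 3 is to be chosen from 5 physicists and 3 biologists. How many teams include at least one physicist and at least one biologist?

45

Total 3-person selections from all 8: C(8,3) = 56.
Subtract selections that omit an entire group: no physicists → C(3,3) = 1; no biologists → C(5,3) = 10.
Both groups omitted at once is impossible, so 56 − 11 = 45.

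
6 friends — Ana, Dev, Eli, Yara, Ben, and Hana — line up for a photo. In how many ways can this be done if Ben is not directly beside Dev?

Of the 6! = 720 arrangements, those with Ben and Dev adjacent number 2 × 5! = 240 (treat the pair as a block with 2 internal orders).
Complementary counting: 720 − 240 = 480.

480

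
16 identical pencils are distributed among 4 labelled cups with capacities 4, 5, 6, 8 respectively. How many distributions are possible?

105

By stars and bars, unrestricted non-negative solutions to x_1+…+x_4 = 16 number C(16+3,3) = 969.
Subtract solutions that violate a single cap (substitute x_i' = x_i − (cap_i+1)): x_1 ≥ 5 gives C(14,3) = 364; x_2 ≥ 6 gives C(13,3) = 286; x_3 ≥ 7 gives C(12,3) = 220; x_4 ≥ 9 gives C(10,3) = 120. Together 990.
Add back pairs where two caps are both exceeded: 56 + 35 + 10 + 20 + 4 + 1 = 126.
By inclusion–exclusion the count is 969 − 990 + 126 = 105.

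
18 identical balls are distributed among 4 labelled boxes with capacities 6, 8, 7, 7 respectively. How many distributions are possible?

By stars and bars, unrestricted non-negative solutions to x_1+…+x_4 = 18 number C(18+3,3) = 1330.
Subtract solutions that violate a single cap (substitute x_i' = x_i − (cap_i+1)): x_1 ≥ 7 gives C(14,3) = 364; x_2 ≥ 9 gives C(12,3) = 220; x_3 ≥ 8 gives C(13,3) = 286; x_4 ≥ 8 gives C(13,3) = 286. Together 1156.
Add back pairs where two caps are both exceeded: 10 + 20 + 20 + 4 + 4 + 10 = 68.
By inclusion–exclusion the count is 1330 − 1156 + 68 = 242.

242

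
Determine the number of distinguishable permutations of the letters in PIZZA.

60

Letter multiplicities in PIZZA: A×1, I×1, P×1, Z×2.
Dividing 5! = 120 by 2! = 2 for the repeated letters gives 60.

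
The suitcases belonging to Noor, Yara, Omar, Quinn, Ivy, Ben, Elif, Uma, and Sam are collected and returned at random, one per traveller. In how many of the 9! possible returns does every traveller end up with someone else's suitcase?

133496

Let Aᵢ be the assignments in which traveller i gets their own suitcase. We want the size of the complement of A₁∪…∪A_9.
By inclusion–exclusion this is Σ_{j=0}^{9} (−1)^j C(9,j)·(9−j)!.
Computing: 362880 − 362880 + 181440 − 60480 + 15120 − 3024 + 504 − 72 + 9 − 1 = 133496.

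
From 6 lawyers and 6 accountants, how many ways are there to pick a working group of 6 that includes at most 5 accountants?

923

Split by how many accountants are chosen (0 through 5).
Sum: C(6,0)·C(6,6) + C(6,1)·C(6,5) + C(6,2)·C(6,4) + C(6,3)·C(6,3) + C(6,4)·C(6,2) + C(6,5)·C(6,1) = 1 + 36 + 225 + 400 + 225 + 36 = 923.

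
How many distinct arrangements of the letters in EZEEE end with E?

With the last slot taken by E, it remains to arrange the other 4 letters (ZEEE).
Those 4 letters have E appearing 3 times, giving (4)!/(3!) = 4.

4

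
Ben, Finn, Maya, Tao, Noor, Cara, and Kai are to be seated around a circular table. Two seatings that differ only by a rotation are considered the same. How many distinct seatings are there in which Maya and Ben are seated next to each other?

240

Treat {Maya, Ben} as one unit (2 internal orders) and seat the resulting 6 units around the table: (5)! circular arrangements.
So 2 × (5)! = 2 × 120 = 240.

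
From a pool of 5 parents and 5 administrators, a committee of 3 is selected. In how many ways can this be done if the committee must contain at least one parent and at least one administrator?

100

With no constraint there are C(10,3) = 120 possible selections.
Selections missing a whole group: no parents → C(5,3) = 10; no administrators → C(5,3) = 10.
Both groups omitted at once is impossible, so 120 − 20 = 100.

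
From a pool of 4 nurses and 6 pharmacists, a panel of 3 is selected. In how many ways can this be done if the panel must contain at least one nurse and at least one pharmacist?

96

Unrestricted: C(10,3) = 120 ways to pick any 3 of the 10.
Selections missing a whole group: no nurses → C(6,3) = 20; no pharmacists → C(4,3) = 4.
Both groups omitted at once is impossible, so 120 − 24 = 96.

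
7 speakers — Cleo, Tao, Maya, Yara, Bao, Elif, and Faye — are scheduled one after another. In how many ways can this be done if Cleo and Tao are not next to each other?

3600

There are 7! = 5040 arrangements in all. If Cleo and Tao are adjacent, merging them into one block gives 2·(6)! = 1440 arrangements.
So 5040 − 1440 = 3600 arrangements keep them apart.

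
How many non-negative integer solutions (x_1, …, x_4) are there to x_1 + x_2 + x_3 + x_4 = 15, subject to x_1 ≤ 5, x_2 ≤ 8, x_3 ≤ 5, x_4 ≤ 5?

Ignoring the caps, the number of non-negative solutions to x_1+…+x_4 = 15 is C(18,3) = 816.
Subtract solutions that violate a single cap (substitute x_i' = x_i − (cap_i+1)): x_1 ≥ 6 gives C(12,3) = 220; x_2 ≥ 9 gives C(9,3) = 84; x_3 ≥ 6 gives C(12,3) = 220; x_4 ≥ 6 gives C(12,3) = 220. Together 744.
Add back pairs where two caps are both exceeded: 1 + 20 + 20 + 1 + 1 + 20 = 63.
By inclusion–exclusion the count is 816 − 744 + 63 = 135.

135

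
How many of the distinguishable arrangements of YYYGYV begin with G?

5

With the first slot taken by G, it remains to arrange the other 5 letters (YYYYV).
Those 5 letters have Y appearing 4 times, giving (5)!/(4!) = 5.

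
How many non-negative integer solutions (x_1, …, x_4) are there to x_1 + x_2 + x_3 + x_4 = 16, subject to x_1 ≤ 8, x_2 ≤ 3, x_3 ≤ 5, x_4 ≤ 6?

73

Ignoring the caps, the number of non-negative solutions to x_1+…+x_4 = 16 is C(19,3) = 969.
Subtract solutions that violate a single cap (substitute x_i' = x_i − (cap_i+1)): x_1 ≥ 9 gives C(10,3) = 120; x_2 ≥ 4 gives C(15,3) = 455; x_3 ≥ 6 gives C(13,3) = 286; x_4 ≥ 7 gives C(12,3) = 220. Together 1081.
Add back pairs where two caps are both exceeded: 20 + 4 + 1 + 84 + 56 + 20 = 185.
By inclusion–exclusion the count is 969 − 1081 + 185 = 73.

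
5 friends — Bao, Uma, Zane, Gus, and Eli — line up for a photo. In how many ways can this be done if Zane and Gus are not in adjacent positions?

72

There are 5! = 120 arrangements in all. If Zane and Gus are adjacent, merging them into one block gives 2·(4)! = 48 arrangements.
Complementary counting: 120 − 48 = 72.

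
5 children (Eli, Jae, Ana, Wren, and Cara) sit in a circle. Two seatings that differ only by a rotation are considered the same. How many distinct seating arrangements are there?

Fix one person's seat to break rotational symmetry; the remaining 4 people can be arranged in (4)! = 24 ways.

24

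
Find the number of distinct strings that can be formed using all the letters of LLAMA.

LLAMA has 5 letters with A appearing twice and L appearing twice.
Dividing 5! = 120 by 2!·2! = 4 for the repeated letters gives 30.

30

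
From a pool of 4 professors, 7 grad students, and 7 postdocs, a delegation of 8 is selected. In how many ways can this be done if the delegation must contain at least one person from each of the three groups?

Total 8-person selections from all 18: C(18,8) = 43758.
Subtract selections that omit an entire group: no professors → C(14,8) = 3003; no grad students → C(11,8) = 165; no postdocs → C(11,8) = 165.
Add back selections omitting two groups (i.e. drawn from a single group): C(4,8) + C(7,8) + C(7,8) = 0.
By inclusion–exclusion: 43758 − 3333 + 0 = 40425.

40425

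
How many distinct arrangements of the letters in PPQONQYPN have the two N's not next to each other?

11760

Total arrangements of PPQONQYPN: 9!/(3!·2!·2!) = 15120.
If the two N's are adjacent, glue them into one block, leaving 8 items to arrange: (8)!/(3!·2!) = 3360 ways.
Hence 15120 − 3360 = 11760.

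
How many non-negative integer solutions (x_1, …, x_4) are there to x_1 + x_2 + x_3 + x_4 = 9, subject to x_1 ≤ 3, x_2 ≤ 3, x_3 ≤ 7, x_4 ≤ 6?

98

Without the upper bounds there are C(12,3) = 220 ways to split 9 among 4 variables.
Subtract solutions that violate a single cap (substitute x_i' = x_i − (cap_i+1)): x_1 ≥ 4 gives C(8,3) = 56; x_2 ≥ 4 gives C(8,3) = 56; x_3 ≥ 8 gives C(4,3) = 4; x_4 ≥ 7 gives C(5,3) = 10. Together 126.
Add back pairs where two caps are both exceeded: 4 + 0 + 0 + 0 + 0 + 0 = 4.
By inclusion–exclusion the count is 220 − 126 + 4 = 98.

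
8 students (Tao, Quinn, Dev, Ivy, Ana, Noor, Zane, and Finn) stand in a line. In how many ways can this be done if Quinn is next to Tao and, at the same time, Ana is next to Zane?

Treat {Quinn,Tao} as one block (2 orders) and {Ana,Zane} as another (2 orders).
That leaves 6 units to arrange: 2 × 2 × 6! = 4 × 720 = 2880.

2880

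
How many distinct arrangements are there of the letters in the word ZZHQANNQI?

45360

Letter multiplicities in ZZHQANNQI: A×1, H×1, I×1, N×2, Q×2, Z×2.
So there are 9! / (2!·2!·2!) = 45360 distinguishable arrangements.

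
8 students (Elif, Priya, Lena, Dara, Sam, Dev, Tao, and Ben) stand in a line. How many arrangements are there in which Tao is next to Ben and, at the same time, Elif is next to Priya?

2880

Treat {Tao,Ben} as one block (2 orders) and {Elif,Priya} as another (2 orders).
That leaves 6 units to arrange: 2 × 2 × 6! = 4 × 720 = 2880.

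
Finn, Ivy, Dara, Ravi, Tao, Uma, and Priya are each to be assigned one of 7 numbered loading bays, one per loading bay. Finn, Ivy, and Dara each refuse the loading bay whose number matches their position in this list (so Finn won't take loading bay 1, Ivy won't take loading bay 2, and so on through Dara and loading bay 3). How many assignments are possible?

Let Aᵢ (for i ∈ {1, 2, 3}) be the placements that put person i in their forbidden loading bay. Any j of these fix j positions, leaving (7−j)! ways to fill the rest, and there are C(3,j) ways to pick which j.
By inclusion–exclusion, the number of valid placements is Σ_{j=0}^{3} (−1)^j C(3,j)·(7−j)!.
Computing: 5040 − 2160 + 360 − 24 = 3216.

3216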